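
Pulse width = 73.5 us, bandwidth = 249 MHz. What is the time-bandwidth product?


TBP = 73.5 * 249 = 18301.5

18301.5


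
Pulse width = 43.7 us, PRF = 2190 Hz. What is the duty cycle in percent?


DC = 43.7e-6 * 2190 * 100 = 9.57%

9.57%


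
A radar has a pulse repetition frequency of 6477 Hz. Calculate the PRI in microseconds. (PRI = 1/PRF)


PRI = 1/6477 = 0.0001543925 s = 154.4 us

154.4 us


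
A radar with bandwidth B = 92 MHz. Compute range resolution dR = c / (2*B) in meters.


dR = 3e8 / (2 * 92000000.0) = 1.63 m

1.63 m


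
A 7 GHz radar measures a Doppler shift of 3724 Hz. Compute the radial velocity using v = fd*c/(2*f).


v = 3724 * 3e8 / (2 * 7000000000.0) = 79.8 m/s

79.8 m/s


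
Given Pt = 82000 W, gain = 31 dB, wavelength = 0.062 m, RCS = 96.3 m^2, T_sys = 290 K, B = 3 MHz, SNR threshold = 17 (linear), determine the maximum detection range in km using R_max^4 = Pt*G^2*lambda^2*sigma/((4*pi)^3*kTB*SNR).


G_lin = 10^(31/10) = 1258.925412
R^4 = 82000 * 1258.925412^2 * 0.062^2 * 96.3 / ((4*pi)^3 * 1.38e-23 * 290 * 3000000.0 * 17)
R^4 = 1.18781e20 m^4
R_max = (1.18781e20)^(1/4) = 104396.7 m = 104.4 km

104.4 km


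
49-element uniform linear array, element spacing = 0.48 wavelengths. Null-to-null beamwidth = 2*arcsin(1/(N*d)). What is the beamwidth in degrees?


1/(N*d) = 1/(49*0.48) = 0.042517
BW = 2*arcsin(0.042517) = 4.9 degrees

4.9 degrees


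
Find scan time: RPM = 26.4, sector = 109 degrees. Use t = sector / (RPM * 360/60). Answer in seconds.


t = 109 / (26.4 * 360) * 60 = 0.69 s

0.69 s


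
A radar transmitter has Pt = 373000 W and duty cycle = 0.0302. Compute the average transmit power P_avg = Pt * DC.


P_avg = 373000 * 0.0302 = 11264.6 W

11264.6 W


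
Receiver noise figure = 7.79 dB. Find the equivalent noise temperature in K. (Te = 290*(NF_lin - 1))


NF_lin = 10^(7.79/10) = 6.011737
Te = 290 * (6.011737 - 1) = 1453.4 K

1453.4 K


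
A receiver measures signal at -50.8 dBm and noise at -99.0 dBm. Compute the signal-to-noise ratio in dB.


SNR = -50.8 - (-99.0) = 48.2 dB

48.2 dB


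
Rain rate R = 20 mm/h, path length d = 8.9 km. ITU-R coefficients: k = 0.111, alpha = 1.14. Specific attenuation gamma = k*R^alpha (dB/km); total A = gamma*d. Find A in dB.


gamma = 0.111 * 20^1.14 = 3.376737 dB/km
A = 3.376737 * 8.9 = 30.05 dB

30.05 dB


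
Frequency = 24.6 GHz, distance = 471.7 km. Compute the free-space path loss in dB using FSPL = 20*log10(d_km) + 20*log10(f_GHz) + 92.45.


20*log10(471.7) = 53.47
20*log10(24.6) = 27.82
FSPL = 173.7 dB

173.7 dB


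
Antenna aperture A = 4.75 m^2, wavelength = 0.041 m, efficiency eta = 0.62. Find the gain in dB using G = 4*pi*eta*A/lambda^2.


G_linear = 4*pi*0.62*4.75/0.041^2 = 22015.44
G_dB = 10*log10(22015.44) = 43.4 dB

43.4 dB


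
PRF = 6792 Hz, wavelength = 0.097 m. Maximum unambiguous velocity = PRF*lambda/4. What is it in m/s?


V_ua = 6792 * 0.097 / 4 = 164.7 m/s

164.7 m/s


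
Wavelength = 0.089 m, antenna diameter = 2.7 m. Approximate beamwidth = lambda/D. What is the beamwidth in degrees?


BW_rad = 0.089 / 2.7 = 0.032963
BW_deg = 1.89 degrees

1.89 degrees


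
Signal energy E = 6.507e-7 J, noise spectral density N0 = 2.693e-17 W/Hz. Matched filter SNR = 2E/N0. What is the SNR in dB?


SNR_lin = 2 * 6.507e-7 / 2.693e-17 = 4.833e10
SNR_dB = 10*log10(4.833e10) = 106.8 dB

106.8 dB


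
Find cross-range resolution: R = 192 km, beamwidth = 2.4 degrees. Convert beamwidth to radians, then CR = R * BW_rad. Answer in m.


BW_rad = 0.041887902
CR = 192000 * 0.041887902 = 8042.5 m

8042.5 m


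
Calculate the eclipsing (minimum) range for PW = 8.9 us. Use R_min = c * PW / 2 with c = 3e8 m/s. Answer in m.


R_min = 3e8 * 8.9e-6 / 2 = 1335.0 m

1335.0 m


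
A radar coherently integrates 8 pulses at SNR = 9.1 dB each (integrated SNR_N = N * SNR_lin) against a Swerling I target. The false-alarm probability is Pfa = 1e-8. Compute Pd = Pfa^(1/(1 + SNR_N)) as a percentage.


SNR_lin = 10^(9.1/10) = 8.12831
SNR_N = 8 * 8.12831 = 65.02648
1/(1 + SNR_N) = 1/66.02648 = 0.0151454
Pd = (1e-8)^0.0151454 = 0.75655
Pd = 75.7%

75.7%


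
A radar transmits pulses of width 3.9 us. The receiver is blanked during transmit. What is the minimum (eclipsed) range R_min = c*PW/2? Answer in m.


R_min = 3e8 * 3.9e-6 / 2 = 585.0 m

585.0 m


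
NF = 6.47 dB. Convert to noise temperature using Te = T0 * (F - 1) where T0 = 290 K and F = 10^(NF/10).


NF_lin = 10^(6.47/10) = 4.436086
Te = 290 * (4.436086 - 1) = 996.5 K

996.5 K


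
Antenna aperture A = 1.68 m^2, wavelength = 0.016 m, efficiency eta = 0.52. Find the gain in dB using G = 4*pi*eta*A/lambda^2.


G_linear = 4*pi*0.52*1.68/0.016^2 = 42882.74
G_dB = 10*log10(42882.74) = 46.3 dB

46.3 dB


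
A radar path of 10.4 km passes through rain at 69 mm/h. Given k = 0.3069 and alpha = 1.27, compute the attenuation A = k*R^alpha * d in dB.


gamma = 0.3069 * 69^1.27 = 66.425561 dB/km
A = 66.425561 * 10.4 = 690.83 dB

690.83 dB


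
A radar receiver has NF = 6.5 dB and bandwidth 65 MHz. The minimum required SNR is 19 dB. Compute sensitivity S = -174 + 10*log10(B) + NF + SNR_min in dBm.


10*log10(65000000.0) = 78.13
S = -174 + 78.13 + 6.5 + 19 = -70.4 dBm

-70.4 dBm


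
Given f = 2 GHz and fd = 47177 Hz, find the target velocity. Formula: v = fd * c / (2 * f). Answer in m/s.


v = 47177 * 3e8 / (2 * 2000000000.0) = 3538.3 m/s

3538.3 m/s


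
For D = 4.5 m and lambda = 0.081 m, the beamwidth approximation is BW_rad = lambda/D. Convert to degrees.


BW_rad = 0.081 / 4.5 = 0.018
BW_deg = 1.03 degrees

1.03 degrees


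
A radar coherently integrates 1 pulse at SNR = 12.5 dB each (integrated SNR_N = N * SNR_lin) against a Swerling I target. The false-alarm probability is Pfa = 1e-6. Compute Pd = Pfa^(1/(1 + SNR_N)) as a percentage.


SNR_lin = 10^(12.5/10) = 17.78279
SNR_N = 1 * 17.78279 = 17.78279
1/(1 + SNR_N) = 1/18.78279 = 0.0532402
Pd = (1e-6)^0.0532402 = 0.47925
Pd = 47.9%

47.9%


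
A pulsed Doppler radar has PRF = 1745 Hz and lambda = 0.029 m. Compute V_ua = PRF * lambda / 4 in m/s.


V_ua = 1745 * 0.029 / 4 = 12.7 m/s

12.7 m/s


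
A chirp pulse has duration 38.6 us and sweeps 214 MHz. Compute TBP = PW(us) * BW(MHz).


TBP = 38.6 * 214 = 8260.4

8260.4


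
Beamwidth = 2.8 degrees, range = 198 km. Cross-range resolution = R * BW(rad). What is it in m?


BW_rad = 0.048869219
CR = 198000 * 0.048869219 = 9676.1 m

9676.1 m


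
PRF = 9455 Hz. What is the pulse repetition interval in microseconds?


PRI = 1/9455 = 0.0001057641 s = 105.8 us

105.8 us


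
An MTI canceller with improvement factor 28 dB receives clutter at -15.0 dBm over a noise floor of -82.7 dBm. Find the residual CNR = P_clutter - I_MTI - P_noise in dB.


CNR = -15.0 - 28 - (-82.7) = 39.7 dB

39.7 dB


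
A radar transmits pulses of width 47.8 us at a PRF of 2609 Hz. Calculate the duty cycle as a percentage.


DC = 47.8e-6 * 2609 * 100 = 12.47%

12.47%


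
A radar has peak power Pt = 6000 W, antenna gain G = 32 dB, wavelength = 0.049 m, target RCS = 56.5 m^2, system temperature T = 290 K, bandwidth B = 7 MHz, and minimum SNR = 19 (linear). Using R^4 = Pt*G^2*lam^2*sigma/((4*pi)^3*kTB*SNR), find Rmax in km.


G_lin = 10^(32/10) = 1584.893192
R^4 = 6000 * 1584.893192^2 * 0.049^2 * 56.5 / ((4*pi)^3 * 1.38e-23 * 290 * 7000000.0 * 19)
R^4 = 1.93568e18 m^4
R_max = (1.93568e18)^(1/4) = 37300.0 m = 37.3 km

37.3 km


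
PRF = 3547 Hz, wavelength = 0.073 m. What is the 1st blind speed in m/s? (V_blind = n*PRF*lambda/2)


V_blind = 1 * 3547 * 0.073 / 2 = 129.5 m/s

129.5 m/s


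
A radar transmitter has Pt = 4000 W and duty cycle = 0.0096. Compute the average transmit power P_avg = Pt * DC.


P_avg = 4000 * 0.0096 = 38.4 W

38.4 W


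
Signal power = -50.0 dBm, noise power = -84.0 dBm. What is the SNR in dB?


SNR = -50.0 - (-84.0) = 34.0 dB

34.0 dB


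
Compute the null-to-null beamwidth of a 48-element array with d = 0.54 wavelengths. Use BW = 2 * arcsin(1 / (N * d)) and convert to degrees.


1/(N*d) = 1/(48*0.54) = 0.03858
BW = 2*arcsin(0.03858) = 4.4 degrees

4.4 degrees


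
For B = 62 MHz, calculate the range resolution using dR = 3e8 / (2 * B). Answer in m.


dR = 3e8 / (2 * 62000000.0) = 2.42 m

2.42 m


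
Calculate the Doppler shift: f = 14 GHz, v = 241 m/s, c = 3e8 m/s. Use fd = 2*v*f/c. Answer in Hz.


fd = 2 * 241 * 14000000000.0 / 3e8 = 22493.3 Hz

22493.3 Hz


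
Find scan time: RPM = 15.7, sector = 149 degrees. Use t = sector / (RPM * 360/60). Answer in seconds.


t = 149 / (15.7 * 360) * 60 = 1.58 s

1.58 s


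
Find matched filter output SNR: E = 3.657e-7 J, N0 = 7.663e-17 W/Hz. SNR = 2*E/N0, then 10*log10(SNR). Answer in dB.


SNR_lin = 2 * 3.657e-7 / 7.663e-17 = 9.545e9
SNR_dB = 10*log10(9.545e9) = 99.8 dB

99.8 dB


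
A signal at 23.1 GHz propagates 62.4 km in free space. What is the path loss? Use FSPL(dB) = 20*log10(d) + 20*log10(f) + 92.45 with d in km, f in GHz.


20*log10(62.4) = 35.9
20*log10(23.1) = 27.27
FSPL = 155.6 dB

155.6 dB


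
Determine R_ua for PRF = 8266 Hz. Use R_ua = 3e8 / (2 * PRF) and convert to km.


R_ua = 3e8 / (2 * 8266) = 18146.6 m = 18.1 km

18.1 km


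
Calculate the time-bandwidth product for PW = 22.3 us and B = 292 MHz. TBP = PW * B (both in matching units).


TBP = 22.3 * 292 = 6511.6

6511.6


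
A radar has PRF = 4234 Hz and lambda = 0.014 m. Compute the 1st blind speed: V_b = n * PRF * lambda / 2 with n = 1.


V_blind = 1 * 4234 * 0.014 / 2 = 29.6 m/s

29.6 m/s


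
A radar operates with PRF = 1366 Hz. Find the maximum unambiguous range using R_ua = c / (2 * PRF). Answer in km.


R_ua = 3e8 / (2 * 1366) = 109809.7 m = 109.8 km

109.8 km


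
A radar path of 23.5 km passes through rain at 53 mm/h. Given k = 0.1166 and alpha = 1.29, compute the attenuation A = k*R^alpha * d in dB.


gamma = 0.1166 * 53^1.29 = 19.544044 dB/km
A = 19.544044 * 23.5 = 459.29 dB

459.29 dB


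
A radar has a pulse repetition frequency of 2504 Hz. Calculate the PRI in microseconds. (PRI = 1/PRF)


PRI = 1/2504 = 0.000399361 s = 399.4 us

399.4 us


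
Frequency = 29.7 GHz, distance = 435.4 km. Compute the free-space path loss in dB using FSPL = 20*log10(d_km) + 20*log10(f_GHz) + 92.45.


20*log10(435.4) = 52.78
20*log10(29.7) = 29.46
FSPL = 174.7 dB

174.7 dB


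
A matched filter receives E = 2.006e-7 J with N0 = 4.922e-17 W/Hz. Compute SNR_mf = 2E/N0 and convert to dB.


SNR_lin = 2 * 2.006e-7 / 4.922e-17 = 8.151e9
SNR_dB = 10*log10(8.151e9) = 99.1 dB

99.1 dB


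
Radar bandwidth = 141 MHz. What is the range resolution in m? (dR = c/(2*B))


dR = 3e8 / (2 * 141000000.0) = 1.06 m

1.06 m


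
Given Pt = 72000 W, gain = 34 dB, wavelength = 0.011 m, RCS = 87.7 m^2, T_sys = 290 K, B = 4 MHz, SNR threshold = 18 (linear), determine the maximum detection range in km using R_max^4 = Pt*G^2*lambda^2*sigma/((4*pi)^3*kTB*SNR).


G_lin = 10^(34/10) = 2511.886432
R^4 = 72000 * 2511.886432^2 * 0.011^2 * 87.7 / ((4*pi)^3 * 1.38e-23 * 290 * 4000000.0 * 18)
R^4 = 8.43098e18 m^4
R_max = (8.43098e18)^(1/4) = 53885.2 m = 53.9 km

53.9 km


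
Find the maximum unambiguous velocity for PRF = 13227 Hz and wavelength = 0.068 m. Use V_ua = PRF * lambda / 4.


V_ua = 13227 * 0.068 / 4 = 224.9 m/s

224.9 m/s


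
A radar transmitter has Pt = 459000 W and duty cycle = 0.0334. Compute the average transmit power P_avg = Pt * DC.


P_avg = 459000 * 0.0334 = 15330.6 W

15330.6 W


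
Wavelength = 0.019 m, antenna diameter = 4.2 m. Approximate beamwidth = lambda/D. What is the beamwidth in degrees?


BW_rad = 0.019 / 4.2 = 0.004524
BW_deg = 0.26 degrees

0.26 degrees


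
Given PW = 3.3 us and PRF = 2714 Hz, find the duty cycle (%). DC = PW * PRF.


DC = 3.3e-6 * 2714 * 100 = 0.9%

0.9%


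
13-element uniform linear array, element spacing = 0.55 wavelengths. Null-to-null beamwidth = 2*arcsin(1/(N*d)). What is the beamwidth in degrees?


1/(N*d) = 1/(13*0.55) = 0.13986
BW = 2*arcsin(0.13986) = 16.1 degrees

16.1 degrees


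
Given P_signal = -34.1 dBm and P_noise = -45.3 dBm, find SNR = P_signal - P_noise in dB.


SNR = -34.1 - (-45.3) = 11.2 dB

11.2 dB


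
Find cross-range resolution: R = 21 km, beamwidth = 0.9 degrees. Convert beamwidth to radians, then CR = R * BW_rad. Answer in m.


BW_rad = 0.015707963
CR = 21000 * 0.015707963 = 329.9 m

329.9 m


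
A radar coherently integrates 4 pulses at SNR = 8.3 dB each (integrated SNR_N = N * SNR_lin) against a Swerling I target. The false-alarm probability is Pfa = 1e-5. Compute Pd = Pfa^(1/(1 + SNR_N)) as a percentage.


SNR_lin = 10^(8.3/10) = 6.76083
SNR_N = 4 * 6.76083 = 27.04332
1/(1 + SNR_N) = 1/28.04332 = 0.0356591
Pd = (1e-5)^0.0356591 = 0.66329
Pd = 66.3%

66.3%


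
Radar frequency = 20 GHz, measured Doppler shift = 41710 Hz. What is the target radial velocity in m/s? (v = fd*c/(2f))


v = 41710 * 3e8 / (2 * 20000000000.0) = 312.8 m/s

312.8 m/s


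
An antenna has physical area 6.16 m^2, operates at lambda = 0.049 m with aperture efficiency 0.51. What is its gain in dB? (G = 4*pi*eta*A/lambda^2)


G_linear = 4*pi*0.51*6.16/0.049^2 = 16442.53
G_dB = 10*log10(16442.53) = 42.2 dB

42.2 dB


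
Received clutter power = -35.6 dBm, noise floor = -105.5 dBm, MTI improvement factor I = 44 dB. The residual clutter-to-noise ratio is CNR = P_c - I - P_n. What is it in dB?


CNR = -35.6 - 44 - (-105.5) = 25.9 dB

25.9 dB


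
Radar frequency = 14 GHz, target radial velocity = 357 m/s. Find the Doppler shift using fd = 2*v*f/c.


fd = 2 * 357 * 14000000000.0 / 3e8 = 33320.0 Hz

33320.0 Hz


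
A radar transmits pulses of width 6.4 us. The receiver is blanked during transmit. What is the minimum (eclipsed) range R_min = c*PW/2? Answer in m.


R_min = 3e8 * 6.4e-6 / 2 = 960.0 m

960.0 m


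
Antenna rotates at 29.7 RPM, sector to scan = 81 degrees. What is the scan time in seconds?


t = 81 / (29.7 * 360) * 60 = 0.45 s

0.45 s


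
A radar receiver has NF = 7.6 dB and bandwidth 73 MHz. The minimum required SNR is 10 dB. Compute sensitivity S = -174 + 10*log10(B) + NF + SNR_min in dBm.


10*log10(73000000.0) = 78.63
S = -174 + 78.63 + 7.6 + 10 = -77.8 dBm

-77.8 dBm


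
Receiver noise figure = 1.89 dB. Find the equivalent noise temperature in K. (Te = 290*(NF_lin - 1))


NF_lin = 10^(1.89/10) = 1.545254
Te = 290 * (1.545254 - 1) = 158.1 K

158.1 K


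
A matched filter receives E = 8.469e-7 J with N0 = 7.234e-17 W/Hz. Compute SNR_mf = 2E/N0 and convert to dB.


SNR_lin = 2 * 8.469e-7 / 7.234e-17 = 2.341e10
SNR_dB = 10*log10(2.341e10) = 103.7 dB

103.7 dB


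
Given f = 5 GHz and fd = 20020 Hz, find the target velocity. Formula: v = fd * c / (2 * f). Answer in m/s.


v = 20020 * 3e8 / (2 * 5000000000.0) = 600.6 m/s

600.6 m/s


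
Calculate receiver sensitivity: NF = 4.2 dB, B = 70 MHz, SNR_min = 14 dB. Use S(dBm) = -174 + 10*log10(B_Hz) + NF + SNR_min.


10*log10(70000000.0) = 78.45
S = -174 + 78.45 + 4.2 + 14 = -77.3 dBm

-77.3 dBm


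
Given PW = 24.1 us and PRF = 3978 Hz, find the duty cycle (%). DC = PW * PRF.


DC = 24.1e-6 * 3978 * 100 = 9.59%

9.59%


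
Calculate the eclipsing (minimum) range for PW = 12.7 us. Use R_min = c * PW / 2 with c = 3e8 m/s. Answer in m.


R_min = 3e8 * 12.7e-6 / 2 = 1905.0 m

1905.0 m


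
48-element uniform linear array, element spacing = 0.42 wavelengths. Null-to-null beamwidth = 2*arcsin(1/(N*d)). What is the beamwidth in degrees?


1/(N*d) = 1/(48*0.42) = 0.049603
BW = 2*arcsin(0.049603) = 5.7 degrees

5.7 degrees


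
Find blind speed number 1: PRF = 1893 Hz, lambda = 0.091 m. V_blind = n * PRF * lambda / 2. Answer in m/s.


V_blind = 1 * 1893 * 0.091 / 2 = 86.1 m/s

86.1 m/s


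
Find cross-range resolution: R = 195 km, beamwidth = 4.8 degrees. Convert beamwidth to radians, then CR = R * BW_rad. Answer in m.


BW_rad = 0.083775804
CR = 195000 * 0.083775804 = 16336.3 m

16336.3 m


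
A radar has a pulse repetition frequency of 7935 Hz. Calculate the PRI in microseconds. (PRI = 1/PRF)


PRI = 1/7935 = 0.0001260239 s = 126.0 us

126.0 us


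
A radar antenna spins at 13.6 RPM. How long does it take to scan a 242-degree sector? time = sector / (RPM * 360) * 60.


t = 242 / (13.6 * 360) * 60 = 2.97 s

2.97 s


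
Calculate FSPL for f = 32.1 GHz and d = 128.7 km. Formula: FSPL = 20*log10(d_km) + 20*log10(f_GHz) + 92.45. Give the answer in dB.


20*log10(128.7) = 42.19
20*log10(32.1) = 30.13
FSPL = 164.8 dB

164.8 dB


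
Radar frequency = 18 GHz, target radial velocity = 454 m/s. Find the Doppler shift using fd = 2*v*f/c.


fd = 2 * 454 * 18000000000.0 / 3e8 = 54480.0 Hz

54480.0 Hz


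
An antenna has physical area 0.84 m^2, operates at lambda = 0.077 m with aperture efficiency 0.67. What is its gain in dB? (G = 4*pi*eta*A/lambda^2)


G_linear = 4*pi*0.67*0.84/0.077^2 = 1192.84
G_dB = 10*log10(1192.84) = 30.8 dB

30.8 dB


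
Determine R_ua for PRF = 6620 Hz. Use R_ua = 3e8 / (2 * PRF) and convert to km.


R_ua = 3e8 / (2 * 6620) = 22658.6 m = 22.7 km

22.7 km


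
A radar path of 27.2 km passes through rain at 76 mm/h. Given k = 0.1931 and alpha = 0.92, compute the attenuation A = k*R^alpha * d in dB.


gamma = 0.1931 * 76^0.92 = 10.378409 dB/km
A = 10.378409 * 27.2 = 282.29 dB

282.29 dB


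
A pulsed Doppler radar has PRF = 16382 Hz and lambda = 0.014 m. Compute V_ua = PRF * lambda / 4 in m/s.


V_ua = 16382 * 0.014 / 4 = 57.3 m/s

57.3 m/s


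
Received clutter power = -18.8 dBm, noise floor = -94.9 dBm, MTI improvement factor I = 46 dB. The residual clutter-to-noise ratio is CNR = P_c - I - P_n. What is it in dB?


CNR = -18.8 - 46 - (-94.9) = 30.1 dB

30.1 dB


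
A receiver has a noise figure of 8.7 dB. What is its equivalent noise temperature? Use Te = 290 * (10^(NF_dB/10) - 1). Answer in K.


NF_lin = 10^(8.7/10) = 7.413102
Te = 290 * (7.413102 - 1) = 1859.8 K

1859.8 K


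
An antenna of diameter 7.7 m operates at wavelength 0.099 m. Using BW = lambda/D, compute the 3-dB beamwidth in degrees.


BW_rad = 0.099 / 7.7 = 0.012857
BW_deg = 0.74 degrees

0.74 degrees


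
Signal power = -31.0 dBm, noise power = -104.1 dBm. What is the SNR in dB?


SNR = -31.0 - (-104.1) = 73.1 dB

73.1 dB


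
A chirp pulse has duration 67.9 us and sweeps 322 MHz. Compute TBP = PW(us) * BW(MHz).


TBP = 67.9 * 322 = 21863.8

21863.8


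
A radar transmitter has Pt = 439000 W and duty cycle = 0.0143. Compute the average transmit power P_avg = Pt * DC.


P_avg = 439000 * 0.0143 = 6277.7 W

6277.7 W


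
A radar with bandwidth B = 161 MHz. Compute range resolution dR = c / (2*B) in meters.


dR = 3e8 / (2 * 161000000.0) = 0.93 m

0.93 m


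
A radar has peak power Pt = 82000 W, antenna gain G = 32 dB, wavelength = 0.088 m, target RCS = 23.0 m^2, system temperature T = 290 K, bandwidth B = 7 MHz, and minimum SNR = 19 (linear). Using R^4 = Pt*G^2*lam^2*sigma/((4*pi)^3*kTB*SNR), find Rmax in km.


G_lin = 10^(32/10) = 1584.893192
R^4 = 82000 * 1584.893192^2 * 0.088^2 * 23.0 / ((4*pi)^3 * 1.38e-23 * 290 * 7000000.0 * 19)
R^4 = 3.47335e19 m^4
R_max = (3.47335e19)^(1/4) = 76769.2 m = 76.8 km

76.8 km


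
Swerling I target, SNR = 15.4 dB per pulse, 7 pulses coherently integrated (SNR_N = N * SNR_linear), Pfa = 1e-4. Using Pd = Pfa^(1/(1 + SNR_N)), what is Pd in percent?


SNR_lin = 10^(15.4/10) = 34.67369
SNR_N = 7 * 34.67369 = 242.71583
1/(1 + SNR_N) = 1/243.71583 = 0.0041031
Pd = (1e-4)^0.0041031 = 0.96291
Pd = 96.3%

96.3%


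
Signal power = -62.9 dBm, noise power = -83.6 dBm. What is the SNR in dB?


SNR = -62.9 - (-83.6) = 20.7 dB

20.7 dB


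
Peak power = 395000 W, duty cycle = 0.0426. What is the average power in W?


P_avg = 395000 * 0.0426 = 16827.0 W

16827.0 W


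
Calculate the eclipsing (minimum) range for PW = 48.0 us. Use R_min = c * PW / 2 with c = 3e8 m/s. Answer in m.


R_min = 3e8 * 48.0e-6 / 2 = 7200.0 m

7200.0 m


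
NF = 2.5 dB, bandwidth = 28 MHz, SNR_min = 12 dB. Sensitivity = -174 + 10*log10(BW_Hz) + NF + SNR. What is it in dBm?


10*log10(28000000.0) = 74.47
S = -174 + 74.47 + 2.5 + 12 = -85.0 dBm

-85.0 dBm


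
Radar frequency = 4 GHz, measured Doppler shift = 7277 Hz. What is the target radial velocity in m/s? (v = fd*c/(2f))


v = 7277 * 3e8 / (2 * 4000000000.0) = 272.9 m/s

272.9 m/s


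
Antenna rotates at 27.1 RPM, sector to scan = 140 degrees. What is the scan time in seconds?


t = 140 / (27.1 * 360) * 60 = 0.86 s

0.86 s


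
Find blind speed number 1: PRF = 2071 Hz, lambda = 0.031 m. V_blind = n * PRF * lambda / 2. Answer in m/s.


V_blind = 1 * 2071 * 0.031 / 2 = 32.1 m/s

32.1 m/s


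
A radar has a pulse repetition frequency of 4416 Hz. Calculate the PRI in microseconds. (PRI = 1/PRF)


PRI = 1/4416 = 0.0002264493 s = 226.4 us

226.4 us


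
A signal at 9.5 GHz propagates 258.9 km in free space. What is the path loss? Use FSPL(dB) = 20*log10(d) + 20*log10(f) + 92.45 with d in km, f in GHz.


20*log10(258.9) = 48.26
20*log10(9.5) = 19.55
FSPL = 160.3 dB

160.3 dB


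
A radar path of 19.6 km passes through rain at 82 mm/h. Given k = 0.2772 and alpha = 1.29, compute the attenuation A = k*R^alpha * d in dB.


gamma = 0.2772 * 82^1.29 = 81.585522 dB/km
A = 81.585522 * 19.6 = 1599.08 dB

1599.08 dB


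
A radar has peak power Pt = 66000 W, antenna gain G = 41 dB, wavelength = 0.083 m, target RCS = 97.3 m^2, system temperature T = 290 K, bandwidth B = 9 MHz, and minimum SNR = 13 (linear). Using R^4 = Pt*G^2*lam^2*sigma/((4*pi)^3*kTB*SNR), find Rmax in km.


G_lin = 10^(41/10) = 12589.254118
R^4 = 66000 * 12589.254118^2 * 0.083^2 * 97.3 / ((4*pi)^3 * 1.38e-23 * 290 * 9000000.0 * 13)
R^4 = 7.54606e21 m^4
R_max = (7.54606e21)^(1/4) = 294733.9 m = 294.7 km

294.7 km


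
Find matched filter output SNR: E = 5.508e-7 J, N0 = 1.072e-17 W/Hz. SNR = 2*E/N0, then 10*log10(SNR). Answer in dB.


SNR_lin = 2 * 5.508e-7 / 1.072e-17 = 1.028e11
SNR_dB = 10*log10(1.028e11) = 110.1 dB

110.1 dB


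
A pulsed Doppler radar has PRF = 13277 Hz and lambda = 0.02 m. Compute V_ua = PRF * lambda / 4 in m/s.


V_ua = 13277 * 0.02 / 4 = 66.4 m/s

66.4 m/s


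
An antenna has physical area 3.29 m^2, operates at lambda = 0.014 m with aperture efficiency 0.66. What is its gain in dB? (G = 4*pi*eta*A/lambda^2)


G_linear = 4*pi*0.66*3.29/0.014^2 = 139217.43
G_dB = 10*log10(139217.43) = 51.4 dB

51.4 dB


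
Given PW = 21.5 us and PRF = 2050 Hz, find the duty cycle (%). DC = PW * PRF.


DC = 21.5e-6 * 2050 * 100 = 4.41%

4.41%


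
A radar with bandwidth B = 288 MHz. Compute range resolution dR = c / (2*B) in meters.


dR = 3e8 / (2 * 288000000.0) = 0.52 m

0.52 m


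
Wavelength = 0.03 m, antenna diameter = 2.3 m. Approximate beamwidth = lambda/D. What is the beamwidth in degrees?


BW_rad = 0.03 / 2.3 = 0.013043
BW_deg = 0.75 degrees

0.75 degrees


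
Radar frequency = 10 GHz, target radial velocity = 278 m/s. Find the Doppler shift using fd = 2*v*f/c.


fd = 2 * 278 * 10000000000.0 / 3e8 = 18533.3 Hz

18533.3 Hz


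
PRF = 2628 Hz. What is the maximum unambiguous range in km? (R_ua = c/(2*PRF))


R_ua = 3e8 / (2 * 2628) = 57077.6 m = 57.1 km

57.1 km


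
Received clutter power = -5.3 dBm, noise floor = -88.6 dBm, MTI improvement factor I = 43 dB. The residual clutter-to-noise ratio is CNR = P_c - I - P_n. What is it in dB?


CNR = -5.3 - 43 - (-88.6) = 40.3 dB

40.3 dB


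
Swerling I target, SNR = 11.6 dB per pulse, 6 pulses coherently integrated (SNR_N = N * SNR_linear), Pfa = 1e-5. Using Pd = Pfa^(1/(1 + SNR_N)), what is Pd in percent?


SNR_lin = 10^(11.6/10) = 14.4544
SNR_N = 6 * 14.4544 = 86.7264
1/(1 + SNR_N) = 1/87.7264 = 0.0113991
Pd = (1e-5)^0.0113991 = 0.87701
Pd = 87.7%

87.7%


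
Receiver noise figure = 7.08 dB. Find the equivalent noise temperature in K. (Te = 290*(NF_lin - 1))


NF_lin = 10^(7.08/10) = 5.10505
Te = 290 * (5.10505 - 1) = 1190.5 K

1190.5 K


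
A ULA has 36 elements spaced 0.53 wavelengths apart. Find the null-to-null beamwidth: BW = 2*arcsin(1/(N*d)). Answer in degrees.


1/(N*d) = 1/(36*0.53) = 0.052411
BW = 2*arcsin(0.052411) = 6.0 degrees

6.0 degrees


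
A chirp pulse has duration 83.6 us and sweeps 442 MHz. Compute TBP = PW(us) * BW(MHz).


TBP = 83.6 * 442 = 36951.2

36951.2


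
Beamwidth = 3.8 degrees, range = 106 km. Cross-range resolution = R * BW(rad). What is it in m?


BW_rad = 0.066322512
CR = 106000 * 0.066322512 = 7030.2 m

7030.2 m


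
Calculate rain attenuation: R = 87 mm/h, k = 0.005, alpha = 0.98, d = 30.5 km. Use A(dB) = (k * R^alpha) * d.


gamma = 0.005 * 87^0.98 = 0.397831 dB/km
A = 0.397831 * 30.5 = 12.13 dB

12.13 dB


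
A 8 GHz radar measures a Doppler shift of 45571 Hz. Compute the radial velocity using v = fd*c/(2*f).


v = 45571 * 3e8 / (2 * 8000000000.0) = 854.5 m/s

854.5 m/s


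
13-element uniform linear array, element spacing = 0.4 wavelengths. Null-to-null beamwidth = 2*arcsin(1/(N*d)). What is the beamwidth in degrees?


1/(N*d) = 1/(13*0.4) = 0.192308
BW = 2*arcsin(0.192308) = 22.2 degrees

22.2 degrees


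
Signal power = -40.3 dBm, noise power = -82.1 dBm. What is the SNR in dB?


SNR = -40.3 - (-82.1) = 41.8 dB

41.8 dB


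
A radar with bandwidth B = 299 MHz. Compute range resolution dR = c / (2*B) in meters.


dR = 3e8 / (2 * 299000000.0) = 0.5 m

0.5 m


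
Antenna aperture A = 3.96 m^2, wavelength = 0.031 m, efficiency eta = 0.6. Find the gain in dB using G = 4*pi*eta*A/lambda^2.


G_linear = 4*pi*0.6*3.96/0.031^2 = 31069.4
G_dB = 10*log10(31069.4) = 44.9 dB

44.9 dB


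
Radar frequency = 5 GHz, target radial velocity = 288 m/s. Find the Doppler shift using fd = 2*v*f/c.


fd = 2 * 288 * 5000000000.0 / 3e8 = 9600.0 Hz

9600.0 Hz


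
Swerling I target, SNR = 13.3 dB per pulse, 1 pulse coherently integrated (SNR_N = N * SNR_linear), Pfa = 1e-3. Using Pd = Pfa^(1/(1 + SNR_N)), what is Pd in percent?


SNR_lin = 10^(13.3/10) = 21.37962
SNR_N = 1 * 21.37962 = 21.37962
1/(1 + SNR_N) = 1/22.37962 = 0.0446835
Pd = (1e-3)^0.0446835 = 0.73443
Pd = 73.4%

73.4%


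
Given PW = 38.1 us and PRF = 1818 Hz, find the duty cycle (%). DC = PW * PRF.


DC = 38.1e-6 * 1818 * 100 = 6.93%

6.93%


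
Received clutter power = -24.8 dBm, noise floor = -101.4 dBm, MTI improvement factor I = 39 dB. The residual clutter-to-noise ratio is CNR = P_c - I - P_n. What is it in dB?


CNR = -24.8 - 39 - (-101.4) = 37.6 dB

37.6 dB


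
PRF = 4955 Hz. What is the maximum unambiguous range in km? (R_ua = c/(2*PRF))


R_ua = 3e8 / (2 * 4955) = 30272.5 m = 30.3 km

30.3 km


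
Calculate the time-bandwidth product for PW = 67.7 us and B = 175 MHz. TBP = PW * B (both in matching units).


TBP = 67.7 * 175 = 11847.5

11847.5


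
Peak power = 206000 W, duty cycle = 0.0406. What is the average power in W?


P_avg = 206000 * 0.0406 = 8363.6 W

8363.6 W


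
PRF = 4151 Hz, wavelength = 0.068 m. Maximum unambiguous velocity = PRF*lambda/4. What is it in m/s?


V_ua = 4151 * 0.068 / 4 = 70.6 m/s

70.6 m/s


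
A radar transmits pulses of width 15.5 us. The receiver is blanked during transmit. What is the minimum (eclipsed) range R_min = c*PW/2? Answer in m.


R_min = 3e8 * 15.5e-6 / 2 = 2325.0 m

2325.0 m


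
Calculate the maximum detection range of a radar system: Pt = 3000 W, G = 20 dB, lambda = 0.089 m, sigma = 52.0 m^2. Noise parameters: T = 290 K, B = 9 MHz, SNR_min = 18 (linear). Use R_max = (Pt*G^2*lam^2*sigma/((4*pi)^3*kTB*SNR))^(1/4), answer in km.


G_lin = 10^(20/10) = 100.0
R^4 = 3000 * 100.0^2 * 0.089^2 * 52.0 / ((4*pi)^3 * 1.38e-23 * 290 * 9000000.0 * 18)
R^4 = 9.60468e15 m^4
R_max = (9.60468e15)^(1/4) = 9899.7 m = 9.9 km

9.9 km


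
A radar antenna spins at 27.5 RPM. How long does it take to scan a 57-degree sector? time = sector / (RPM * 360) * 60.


t = 57 / (27.5 * 360) * 60 = 0.35 s

0.35 s


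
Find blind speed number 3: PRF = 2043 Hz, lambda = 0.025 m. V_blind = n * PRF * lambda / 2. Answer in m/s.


V_blind = 3 * 2043 * 0.025 / 2 = 76.6 m/s

76.6 m/s


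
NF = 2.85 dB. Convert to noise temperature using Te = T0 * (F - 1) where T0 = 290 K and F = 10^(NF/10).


NF_lin = 10^(2.85/10) = 1.927525
Te = 290 * (1.927525 - 1) = 269.0 K

269.0 K


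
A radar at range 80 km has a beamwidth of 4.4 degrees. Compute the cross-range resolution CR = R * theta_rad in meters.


BW_rad = 0.076794487
CR = 80000 * 0.076794487 = 6143.6 m

6143.6 m


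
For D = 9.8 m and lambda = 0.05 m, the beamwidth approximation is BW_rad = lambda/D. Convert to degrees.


BW_rad = 0.05 / 9.8 = 0.005102
BW_deg = 0.29 degrees

0.29 degrees


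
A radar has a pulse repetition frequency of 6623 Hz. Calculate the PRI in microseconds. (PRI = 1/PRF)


PRI = 1/6623 = 0.000150989 s = 151.0 us

151.0 us


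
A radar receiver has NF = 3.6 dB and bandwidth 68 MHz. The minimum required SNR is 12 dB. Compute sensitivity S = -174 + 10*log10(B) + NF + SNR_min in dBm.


10*log10(68000000.0) = 78.33
S = -174 + 78.33 + 3.6 + 12 = -80.1 dBm

-80.1 dBm


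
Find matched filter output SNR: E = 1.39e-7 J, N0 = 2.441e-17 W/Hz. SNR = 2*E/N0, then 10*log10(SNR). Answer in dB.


SNR_lin = 2 * 1.39e-7 / 2.441e-17 = 1.139e10
SNR_dB = 10*log10(1.139e10) = 100.6 dB

100.6 dB


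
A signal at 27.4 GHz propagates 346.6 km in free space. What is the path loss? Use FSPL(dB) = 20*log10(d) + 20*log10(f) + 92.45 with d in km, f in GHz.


20*log10(346.6) = 50.8
20*log10(27.4) = 28.76
FSPL = 172.0 dB

172.0 dB


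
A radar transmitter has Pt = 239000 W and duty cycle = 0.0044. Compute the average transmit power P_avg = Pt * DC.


P_avg = 239000 * 0.0044 = 1051.6 W

1051.6 W


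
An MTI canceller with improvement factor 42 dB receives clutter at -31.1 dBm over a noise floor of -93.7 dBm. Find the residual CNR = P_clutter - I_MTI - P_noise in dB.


CNR = -31.1 - 42 - (-93.7) = 20.6 dB

20.6 dB


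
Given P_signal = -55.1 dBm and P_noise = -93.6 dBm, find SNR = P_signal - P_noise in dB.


SNR = -55.1 - (-93.6) = 38.5 dB

38.5 dB


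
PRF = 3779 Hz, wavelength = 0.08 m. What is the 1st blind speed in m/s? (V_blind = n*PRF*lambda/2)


V_blind = 1 * 3779 * 0.08 / 2 = 151.2 m/s

151.2 m/s


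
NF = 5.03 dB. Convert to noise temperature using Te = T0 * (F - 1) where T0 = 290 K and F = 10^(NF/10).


NF_lin = 10^(5.03/10) = 3.184198
Te = 290 * (3.184198 - 1) = 633.4 K

633.4 K


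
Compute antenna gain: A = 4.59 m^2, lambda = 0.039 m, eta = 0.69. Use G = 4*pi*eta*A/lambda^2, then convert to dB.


G_linear = 4*pi*0.69*4.59/0.039^2 = 26166.31
G_dB = 10*log10(26166.31) = 44.2 dB

44.2 dB


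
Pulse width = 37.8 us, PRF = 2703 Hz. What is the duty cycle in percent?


DC = 37.8e-6 * 2703 * 100 = 10.22%

10.22%


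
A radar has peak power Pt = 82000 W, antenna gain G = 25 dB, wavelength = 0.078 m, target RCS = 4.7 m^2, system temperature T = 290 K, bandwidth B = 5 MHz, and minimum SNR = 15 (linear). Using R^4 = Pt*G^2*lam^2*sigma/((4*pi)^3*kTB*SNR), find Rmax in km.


G_lin = 10^(25/10) = 316.227766
R^4 = 82000 * 316.227766^2 * 0.078^2 * 4.7 / ((4*pi)^3 * 1.38e-23 * 290 * 5000000.0 * 15)
R^4 = 3.93671e17 m^4
R_max = (3.93671e17)^(1/4) = 25048.6 m = 25.0 km

25.0 km


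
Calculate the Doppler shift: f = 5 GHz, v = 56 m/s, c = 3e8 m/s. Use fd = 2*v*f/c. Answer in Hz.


fd = 2 * 56 * 5000000000.0 / 3e8 = 1866.7 Hz

1866.7 Hz


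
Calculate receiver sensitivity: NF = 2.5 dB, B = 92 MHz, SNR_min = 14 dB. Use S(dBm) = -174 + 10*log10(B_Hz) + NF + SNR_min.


10*log10(92000000.0) = 79.64
S = -174 + 79.64 + 2.5 + 14 = -77.9 dBm

-77.9 dBm


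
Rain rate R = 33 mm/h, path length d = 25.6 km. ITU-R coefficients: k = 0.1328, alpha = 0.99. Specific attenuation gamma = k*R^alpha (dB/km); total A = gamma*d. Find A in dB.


gamma = 0.1328 * 33^0.99 = 4.231817 dB/km
A = 4.231817 * 25.6 = 108.33 dB

108.33 dB


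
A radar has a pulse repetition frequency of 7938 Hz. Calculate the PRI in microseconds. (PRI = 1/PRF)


PRI = 1/7938 = 0.0001259763 s = 126.0 us

126.0 us


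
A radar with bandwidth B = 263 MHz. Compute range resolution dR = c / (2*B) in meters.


dR = 3e8 / (2 * 263000000.0) = 0.57 m

0.57 m


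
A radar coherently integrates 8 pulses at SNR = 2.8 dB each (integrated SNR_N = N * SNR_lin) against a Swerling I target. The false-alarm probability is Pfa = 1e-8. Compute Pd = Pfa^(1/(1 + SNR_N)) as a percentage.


SNR_lin = 10^(2.8/10) = 1.90546
SNR_N = 8 * 1.90546 = 15.24368
1/(1 + SNR_N) = 1/16.24368 = 0.0615624
Pd = (1e-8)^0.0615624 = 0.32174
Pd = 32.2%

32.2%


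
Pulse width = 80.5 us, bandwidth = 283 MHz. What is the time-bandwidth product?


TBP = 80.5 * 283 = 22781.5

22781.5


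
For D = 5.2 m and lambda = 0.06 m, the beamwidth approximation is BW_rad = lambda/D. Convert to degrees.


BW_rad = 0.06 / 5.2 = 0.011538
BW_deg = 0.66 degrees

0.66 degrees


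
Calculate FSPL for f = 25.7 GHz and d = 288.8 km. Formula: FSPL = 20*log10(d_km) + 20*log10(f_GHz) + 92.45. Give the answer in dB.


20*log10(288.8) = 49.21
20*log10(25.7) = 28.2
FSPL = 169.9 dB

169.9 dB


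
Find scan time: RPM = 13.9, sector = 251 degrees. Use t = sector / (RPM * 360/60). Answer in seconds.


t = 251 / (13.9 * 360) * 60 = 3.01 s

3.01 s


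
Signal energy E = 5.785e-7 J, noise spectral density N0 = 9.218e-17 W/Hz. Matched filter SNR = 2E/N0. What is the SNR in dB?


SNR_lin = 2 * 5.785e-7 / 9.218e-17 = 1.255e10
SNR_dB = 10*log10(1.255e10) = 101.0 dB

101.0 dB


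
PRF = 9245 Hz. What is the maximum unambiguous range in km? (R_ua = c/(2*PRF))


R_ua = 3e8 / (2 * 9245) = 16225.0 m = 16.2 km

16.2 km


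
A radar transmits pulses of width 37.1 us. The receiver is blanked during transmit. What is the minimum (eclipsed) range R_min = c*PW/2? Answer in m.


R_min = 3e8 * 37.1e-6 / 2 = 5565.0 m

5565.0 m


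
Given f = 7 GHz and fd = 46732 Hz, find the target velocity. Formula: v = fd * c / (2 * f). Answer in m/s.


v = 46732 * 3e8 / (2 * 7000000000.0) = 1001.4 m/s

1001.4 m/s


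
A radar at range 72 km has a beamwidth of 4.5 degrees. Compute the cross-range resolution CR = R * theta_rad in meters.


BW_rad = 0.078539816
CR = 72000 * 0.078539816 = 5654.9 m

5654.9 m


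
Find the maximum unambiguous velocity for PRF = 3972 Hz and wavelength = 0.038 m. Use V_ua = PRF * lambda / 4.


V_ua = 3972 * 0.038 / 4 = 37.7 m/s

37.7 m/s


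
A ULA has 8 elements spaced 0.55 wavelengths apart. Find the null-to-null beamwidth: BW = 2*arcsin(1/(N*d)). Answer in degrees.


1/(N*d) = 1/(8*0.55) = 0.227273
BW = 2*arcsin(0.227273) = 26.3 degrees

26.3 degrees


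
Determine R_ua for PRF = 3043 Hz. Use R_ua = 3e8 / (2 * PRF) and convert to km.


R_ua = 3e8 / (2 * 3043) = 49293.5 m = 49.3 km

49.3 km


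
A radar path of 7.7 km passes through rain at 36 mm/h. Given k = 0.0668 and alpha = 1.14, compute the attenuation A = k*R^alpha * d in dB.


gamma = 0.0668 * 36^1.14 = 3.971562 dB/km
A = 3.971562 * 7.7 = 30.58 dB

30.58 dB


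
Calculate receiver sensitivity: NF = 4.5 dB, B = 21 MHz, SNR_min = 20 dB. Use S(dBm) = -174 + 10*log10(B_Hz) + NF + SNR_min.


10*log10(21000000.0) = 73.22
S = -174 + 73.22 + 4.5 + 20 = -76.3 dBm

-76.3 dBm


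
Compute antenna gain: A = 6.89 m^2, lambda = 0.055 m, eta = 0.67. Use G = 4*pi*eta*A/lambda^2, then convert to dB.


G_linear = 4*pi*0.67*6.89/0.055^2 = 19176.9
G_dB = 10*log10(19176.9) = 42.8 dB

42.8 dB


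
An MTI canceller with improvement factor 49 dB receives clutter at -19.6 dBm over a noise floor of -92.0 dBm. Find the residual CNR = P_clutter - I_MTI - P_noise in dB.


CNR = -19.6 - 49 - (-92.0) = 23.4 dB

23.4 dB


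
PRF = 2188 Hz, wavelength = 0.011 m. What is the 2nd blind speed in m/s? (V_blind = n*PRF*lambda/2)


V_blind = 2 * 2188 * 0.011 / 2 = 24.1 m/s

24.1 m/s


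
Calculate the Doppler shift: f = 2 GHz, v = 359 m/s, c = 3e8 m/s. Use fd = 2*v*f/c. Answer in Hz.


fd = 2 * 359 * 2000000000.0 / 3e8 = 4786.7 Hz

4786.7 Hz


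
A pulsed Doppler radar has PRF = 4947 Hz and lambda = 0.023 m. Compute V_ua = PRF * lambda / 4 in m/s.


V_ua = 4947 * 0.023 / 4 = 28.4 m/s

28.4 m/s


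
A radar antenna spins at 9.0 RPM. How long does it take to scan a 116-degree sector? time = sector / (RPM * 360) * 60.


t = 116 / (9.0 * 360) * 60 = 2.15 s

2.15 s


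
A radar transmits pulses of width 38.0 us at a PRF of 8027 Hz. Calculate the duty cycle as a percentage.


DC = 38.0e-6 * 8027 * 100 = 30.5%

30.5%


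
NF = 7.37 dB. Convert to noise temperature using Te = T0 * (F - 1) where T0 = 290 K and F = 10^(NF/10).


NF_lin = 10^(7.37/10) = 5.457579
Te = 290 * (5.457579 - 1) = 1292.7 K

1292.7 K


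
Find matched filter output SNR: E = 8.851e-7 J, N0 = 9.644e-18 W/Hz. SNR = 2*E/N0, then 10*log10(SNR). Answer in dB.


SNR_lin = 2 * 8.851e-7 / 9.644e-18 = 1.836e11
SNR_dB = 10*log10(1.836e11) = 112.6 dB

112.6 dB


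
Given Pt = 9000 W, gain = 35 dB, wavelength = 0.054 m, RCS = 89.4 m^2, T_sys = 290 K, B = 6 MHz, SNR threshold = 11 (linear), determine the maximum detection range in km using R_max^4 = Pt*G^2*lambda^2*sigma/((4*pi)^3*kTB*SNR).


G_lin = 10^(35/10) = 3162.27766
R^4 = 9000 * 3162.27766^2 * 0.054^2 * 89.4 / ((4*pi)^3 * 1.38e-23 * 290 * 6000000.0 * 11)
R^4 = 4.47628e19 m^4
R_max = (4.47628e19)^(1/4) = 81795.5 m = 81.8 km

81.8 km


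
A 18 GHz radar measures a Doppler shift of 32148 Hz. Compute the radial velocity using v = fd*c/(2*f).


v = 32148 * 3e8 / (2 * 18000000000.0) = 267.9 m/s

267.9 m/s


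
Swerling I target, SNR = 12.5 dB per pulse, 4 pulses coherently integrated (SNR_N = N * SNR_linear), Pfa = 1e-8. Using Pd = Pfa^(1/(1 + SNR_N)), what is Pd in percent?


SNR_lin = 10^(12.5/10) = 17.78279
SNR_N = 4 * 17.78279 = 71.13116
1/(1 + SNR_N) = 1/72.13116 = 0.0138636
Pd = (1e-8)^0.0138636 = 0.77462
Pd = 77.5%

77.5%


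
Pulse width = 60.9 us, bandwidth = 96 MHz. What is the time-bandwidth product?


TBP = 60.9 * 96 = 5846.4

5846.4


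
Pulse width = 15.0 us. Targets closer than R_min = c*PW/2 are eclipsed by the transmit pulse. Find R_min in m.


R_min = 3e8 * 15.0e-6 / 2 = 2250.0 m

2250.0 m


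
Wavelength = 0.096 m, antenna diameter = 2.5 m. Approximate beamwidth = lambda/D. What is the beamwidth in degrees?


BW_rad = 0.096 / 2.5 = 0.0384
BW_deg = 2.2 degrees

2.2 degrees


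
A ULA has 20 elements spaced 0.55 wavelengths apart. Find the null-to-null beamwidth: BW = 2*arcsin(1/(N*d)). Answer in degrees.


1/(N*d) = 1/(20*0.55) = 0.090909
BW = 2*arcsin(0.090909) = 10.4 degrees

10.4 degrees


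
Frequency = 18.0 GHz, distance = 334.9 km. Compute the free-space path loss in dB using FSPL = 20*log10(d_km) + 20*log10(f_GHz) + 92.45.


20*log10(334.9) = 50.5
20*log10(18.0) = 25.11
FSPL = 168.1 dB

168.1 dB


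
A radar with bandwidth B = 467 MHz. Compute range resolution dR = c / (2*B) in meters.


dR = 3e8 / (2 * 467000000.0) = 0.32 m

0.32 m


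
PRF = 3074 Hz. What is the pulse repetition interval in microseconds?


PRI = 1/3074 = 0.000325309 s = 325.3 us

325.3 us


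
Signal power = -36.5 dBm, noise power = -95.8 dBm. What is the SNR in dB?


SNR = -36.5 - (-95.8) = 59.3 dB

59.3 dB


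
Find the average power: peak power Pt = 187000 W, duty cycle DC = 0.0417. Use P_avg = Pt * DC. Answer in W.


P_avg = 187000 * 0.0417 = 7797.9 W

7797.9 W
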